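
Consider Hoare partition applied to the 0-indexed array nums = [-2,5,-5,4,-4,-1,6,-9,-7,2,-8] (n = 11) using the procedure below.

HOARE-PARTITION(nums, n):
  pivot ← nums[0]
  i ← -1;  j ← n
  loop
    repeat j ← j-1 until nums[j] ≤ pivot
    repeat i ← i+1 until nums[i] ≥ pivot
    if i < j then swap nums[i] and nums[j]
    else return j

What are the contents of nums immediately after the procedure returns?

pivot=-2
j stops at 10 (-8), i stops at 0 (-2); swap ⇒ [-8,5,-5,4,-4,-1,6,-9,-7,2,-2]
j stops at 8 (-7), i stops at 1 (5); swap ⇒ [-8,-7,-5,4,-4,-1,6,-9,5,2,-2]
j stops at 7 (-9), i stops at 3 (4); swap ⇒ [-8,-7,-5,-9,-4,-1,6,4,5,2,-2]
j stops at 4, i stops at 5; i≥j ⇒ return 4. nums=[-8,-7,-5,-9,-4,-1,6,4,5,2,-2]

[-8,-7,-5,-9,-4,-1,6,4,5,2,-2]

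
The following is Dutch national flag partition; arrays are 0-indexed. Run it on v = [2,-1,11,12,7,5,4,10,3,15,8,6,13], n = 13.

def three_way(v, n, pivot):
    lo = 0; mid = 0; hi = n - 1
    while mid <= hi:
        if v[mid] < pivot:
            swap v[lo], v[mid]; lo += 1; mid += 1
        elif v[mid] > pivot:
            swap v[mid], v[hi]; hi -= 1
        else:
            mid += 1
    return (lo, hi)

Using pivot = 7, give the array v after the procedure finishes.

[2,-1,6,3,5,4,7,10,15,8,12,13,11]

pivot = 7; lo=0, mid=0, hi=12
v[mid]=2<7: swap v[0],v[0]; lo=1,mid=1 → [2,-1,11,12,7,5,4,10,3,15,8,6,13]
v[mid]=-1<7: swap v[1],v[1]; lo=2,mid=2 → [2,-1,11,12,7,5,4,10,3,15,8,6,13]
v[mid]=11>7: swap v[2],v[12]; hi=11 → [2,-1,13,12,7,5,4,10,3,15,8,6,11]
v[mid]=13>7: swap v[2],v[11]; hi=10 → [2,-1,6,12,7,5,4,10,3,15,8,13,11]
v[mid]=6<7: swap v[2],v[2]; lo=3,mid=3 → [2,-1,6,12,7,5,4,10,3,15,8,13,11]
v[mid]=12>7: swap v[3],v[10]; hi=9 → [2,-1,6,8,7,5,4,10,3,15,12,13,11]
v[mid]=8>7: swap v[3],v[9]; hi=8 → [2,-1,6,15,7,5,4,10,3,8,12,13,11]
v[mid]=15>7: swap v[3],v[8]; hi=7 → [2,-1,6,3,7,5,4,10,15,8,12,13,11]
v[mid]=3<7: swap v[3],v[3]; lo=4,mid=4 → [2,-1,6,3,7,5,4,10,15,8,12,13,11]
v[mid]=7=7: mid=5
v[mid]=5<7: swap v[4],v[5]; lo=5,mid=6 → [2,-1,6,3,5,7,4,10,15,8,12,13,11]
v[mid]=4<7: swap v[5],v[6]; lo=6,mid=7 → [2,-1,6,3,5,4,7,10,15,8,12,13,11]
v[mid]=10>7: swap v[7],v[7]; hi=6 → [2,-1,6,3,5,4,7,10,15,8,12,13,11]
end: lo=6, hi=6; v = [2,-1,6,3,5,4,7,10,15,8,12,13,11]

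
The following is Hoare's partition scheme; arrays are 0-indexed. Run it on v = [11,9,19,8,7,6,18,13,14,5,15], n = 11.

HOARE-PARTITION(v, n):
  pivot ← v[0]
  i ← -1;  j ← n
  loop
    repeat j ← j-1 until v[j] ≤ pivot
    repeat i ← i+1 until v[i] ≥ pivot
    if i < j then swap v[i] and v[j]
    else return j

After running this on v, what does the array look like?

[5,9,6,8,7,19,18,13,14,11,15]

pivot=11
j stops at 9 (5), i stops at 0 (11); swap ⇒ [5,9,19,8,7,6,18,13,14,11,15]
j stops at 5 (6), i stops at 2 (19); swap ⇒ [5,9,6,8,7,19,18,13,14,11,15]
j stops at 4, i stops at 5; i≥j ⇒ return 4. v=[5,9,6,8,7,19,18,13,14,11,15]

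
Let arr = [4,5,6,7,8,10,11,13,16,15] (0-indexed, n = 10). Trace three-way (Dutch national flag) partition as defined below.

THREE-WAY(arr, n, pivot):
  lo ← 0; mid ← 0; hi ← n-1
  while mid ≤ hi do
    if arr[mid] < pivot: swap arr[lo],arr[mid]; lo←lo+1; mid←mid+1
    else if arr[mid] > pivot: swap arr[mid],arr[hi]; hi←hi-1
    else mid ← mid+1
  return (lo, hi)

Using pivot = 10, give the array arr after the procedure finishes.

[4,5,6,7,8,10,13,16,15,11]

lo=0 mid=0 hi=9
4<10: swap(0,0), lo=1 mid=1 ⇒ [4,5,6,7,8,10,11,13,16,15]
5<10: swap(1,1), lo=2 mid=2 ⇒ [4,5,6,7,8,10,11,13,16,15]
6<10: swap(2,2), lo=3 mid=3 ⇒ [4,5,6,7,8,10,11,13,16,15]
7<10: swap(3,3), lo=4 mid=4 ⇒ [4,5,6,7,8,10,11,13,16,15]
8<10: swap(4,4), lo=5 mid=5 ⇒ [4,5,6,7,8,10,11,13,16,15]
10=10: mid=6
11>10: swap(6,9), hi=8 ⇒ [4,5,6,7,8,10,15,13,16,11]
15>10: swap(6,8), hi=7 ⇒ [4,5,6,7,8,10,16,13,15,11]
16>10: swap(6,7), hi=6 ⇒ [4,5,6,7,8,10,13,16,15,11]
13>10: swap(6,6), hi=5 ⇒ [4,5,6,7,8,10,13,16,15,11]
done. lo=5 hi=5; arr=[4,5,6,7,8,10,13,16,15,11]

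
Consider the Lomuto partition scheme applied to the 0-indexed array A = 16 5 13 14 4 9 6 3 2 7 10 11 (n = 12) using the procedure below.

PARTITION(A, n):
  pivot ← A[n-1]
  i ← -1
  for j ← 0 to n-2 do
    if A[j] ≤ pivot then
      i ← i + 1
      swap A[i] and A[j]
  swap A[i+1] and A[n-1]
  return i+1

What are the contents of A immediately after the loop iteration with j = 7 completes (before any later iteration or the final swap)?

pivot = A[11] = 11; i = -1
j=0: A[0]=16 > 11 → no swap
j=1: A[1]=5 ≤ 11 → i=0, swap A[0],A[1] → 5 16 13 14 4 9 6 3 2 7 10 11
j=2: A[2]=13 > 11 → no swap
j=3: A[3]=14 > 11 → no swap
j=4: A[4]=4 ≤ 11 → i=1, swap A[1],A[4] → 5 4 13 14 16 9 6 3 2 7 10 11
j=5: A[5]=9 ≤ 11 → i=2, swap A[2],A[5] → 5 4 9 14 16 13 6 3 2 7 10 11
j=6: A[6]=6 ≤ 11 → i=3, swap A[3],A[6] → 5 4 9 6 16 13 14 3 2 7 10 11
j=7: A[7]=3 ≤ 11 → i=4, swap A[4],A[7] → 5 4 9 6 3 13 14 16 2 7 10 11
(after j=7) A = 5 4 9 6 3 13 14 16 2 7 10 11

5 4 9 6 3 13 14 16 2 7 10 11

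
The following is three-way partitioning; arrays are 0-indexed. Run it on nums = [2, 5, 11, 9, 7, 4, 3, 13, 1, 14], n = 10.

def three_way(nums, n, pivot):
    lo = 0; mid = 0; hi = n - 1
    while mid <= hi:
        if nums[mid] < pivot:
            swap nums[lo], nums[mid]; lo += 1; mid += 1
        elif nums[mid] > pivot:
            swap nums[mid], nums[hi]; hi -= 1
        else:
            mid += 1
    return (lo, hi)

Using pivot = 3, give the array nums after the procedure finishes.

[2, 1, 3, 7, 4, 9, 13, 11, 14, 5]

lo=0 mid=0 hi=9
2<3: swap(0,0), lo=1 mid=1 ⇒ [2, 5, 11, 9, 7, 4, 3, 13, 1, 14]
5>3: swap(1,9), hi=8 ⇒ [2, 14, 11, 9, 7, 4, 3, 13, 1, 5]
14>3: swap(1,8), hi=7 ⇒ [2, 1, 11, 9, 7, 4, 3, 13, 14, 5]
1<3: swap(1,1), lo=2 mid=2 ⇒ [2, 1, 11, 9, 7, 4, 3, 13, 14, 5]
11>3: swap(2,7), hi=6 ⇒ [2, 1, 13, 9, 7, 4, 3, 11, 14, 5]
13>3: swap(2,6), hi=5 ⇒ [2, 1, 3, 9, 7, 4, 13, 11, 14, 5]
3=3: mid=3
9>3: swap(3,5), hi=4 ⇒ [2, 1, 3, 4, 7, 9, 13, 11, 14, 5]
4>3: swap(3,4), hi=3 ⇒ [2, 1, 3, 7, 4, 9, 13, 11, 14, 5]
7>3: swap(3,3), hi=2 ⇒ [2, 1, 3, 7, 4, 9, 13, 11, 14, 5]
done. lo=2 hi=2; nums=[2, 1, 3, 7, 4, 9, 13, 11, 14, 5]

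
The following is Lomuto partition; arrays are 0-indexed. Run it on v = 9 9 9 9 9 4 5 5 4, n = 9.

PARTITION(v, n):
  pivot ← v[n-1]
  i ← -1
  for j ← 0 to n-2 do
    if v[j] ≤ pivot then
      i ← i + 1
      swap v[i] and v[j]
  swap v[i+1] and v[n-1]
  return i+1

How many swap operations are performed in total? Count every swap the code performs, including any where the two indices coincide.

2

pivot = v[8] = 4; i = -1
j=0: v[0]=9 > 4 → no swap
j=1: v[1]=9 > 4 → no swap
j=2: v[2]=9 > 4 → no swap
j=3: v[3]=9 > 4 → no swap
j=4: v[4]=9 > 4 → no swap
j=5: v[5]=4 ≤ 4 → i=0, swap v[0],v[5] → 4 9 9 9 9 9 5 5 4
j=6: v[6]=5 > 4 → no swap
j=7: v[7]=5 > 4 → no swap
final swap v[1],v[8] → 4 4 9 9 9 9 5 5 9; return 1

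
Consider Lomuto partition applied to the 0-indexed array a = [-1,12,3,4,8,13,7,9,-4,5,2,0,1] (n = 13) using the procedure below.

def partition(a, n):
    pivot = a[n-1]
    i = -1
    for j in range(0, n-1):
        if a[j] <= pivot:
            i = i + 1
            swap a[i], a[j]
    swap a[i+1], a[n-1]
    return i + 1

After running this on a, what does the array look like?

pivot = a[12] = 1; i = -1
j=0: a[0]=-1 ≤ 1 → i=0, swap a[0],a[0] (no change) → [-1,12,3,4,8,13,7,9,-4,5,2,0,1]
j=1: a[1]=12 > 1 → no swap
j=2: a[2]=3 > 1 → no swap
j=3: a[3]=4 > 1 → no swap
j=4: a[4]=8 > 1 → no swap
j=5: a[5]=13 > 1 → no swap
j=6: a[6]=7 > 1 → no swap
j=7: a[7]=9 > 1 → no swap
j=8: a[8]=-4 ≤ 1 → i=1, swap a[1],a[8] → [-1,-4,3,4,8,13,7,9,12,5,2,0,1]
j=9: a[9]=5 > 1 → no swap
j=10: a[10]=2 > 1 → no swap
j=11: a[11]=0 ≤ 1 → i=2, swap a[2],a[11] → [-1,-4,0,4,8,13,7,9,12,5,2,3,1]
final swap a[3],a[12] → [-1,-4,0,1,8,13,7,9,12,5,2,3,4]; return 3

[-1,-4,0,1,8,13,7,9,12,5,2,3,4]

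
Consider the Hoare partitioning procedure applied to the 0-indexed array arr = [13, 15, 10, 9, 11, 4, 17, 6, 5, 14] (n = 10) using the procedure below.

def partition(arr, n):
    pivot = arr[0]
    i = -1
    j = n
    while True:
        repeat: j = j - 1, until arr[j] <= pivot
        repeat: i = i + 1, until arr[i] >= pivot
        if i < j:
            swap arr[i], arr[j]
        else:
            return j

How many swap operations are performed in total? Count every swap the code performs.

pivot = arr[0] = 13; i = -1, j = 10
j→8 (arr[8]=5≤13), i→0 (arr[0]=13≥13); i<j, swap → [5, 15, 10, 9, 11, 4, 17, 6, 13, 14]
j→7 (arr[7]=6≤13), i→1 (arr[1]=15≥13); i<j, swap → [5, 6, 10, 9, 11, 4, 17, 15, 13, 14]
j→5, i→6; i≥j, return j=5. arr = [5, 6, 10, 9, 11, 4, 17, 15, 13, 14]

2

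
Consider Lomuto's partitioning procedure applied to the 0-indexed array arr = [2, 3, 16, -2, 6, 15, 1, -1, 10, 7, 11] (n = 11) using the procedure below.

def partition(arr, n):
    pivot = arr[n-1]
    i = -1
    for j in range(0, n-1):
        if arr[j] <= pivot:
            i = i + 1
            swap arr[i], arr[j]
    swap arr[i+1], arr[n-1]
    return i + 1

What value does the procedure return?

pivot=11, i=-1
j=0: 2≤11, i=0, swap(0,0) ⇒ [2, 3, 16, -2, 6, 15, 1, -1, 10, 7, 11]
j=1: 3≤11, i=1, swap(1,1) ⇒ [2, 3, 16, -2, 6, 15, 1, -1, 10, 7, 11]
j=2: 16>11, skip
j=3: -2≤11, i=2, swap(2,3) ⇒ [2, 3, -2, 16, 6, 15, 1, -1, 10, 7, 11]
j=4: 6≤11, i=3, swap(3,4) ⇒ [2, 3, -2, 6, 16, 15, 1, -1, 10, 7, 11]
j=5: 15>11, skip
j=6: 1≤11, i=4, swap(4,6) ⇒ [2, 3, -2, 6, 1, 15, 16, -1, 10, 7, 11]
j=7: -1≤11, i=5, swap(5,7) ⇒ [2, 3, -2, 6, 1, -1, 16, 15, 10, 7, 11]
j=8: 10≤11, i=6, swap(6,8) ⇒ [2, 3, -2, 6, 1, -1, 10, 15, 16, 7, 11]
j=9: 7≤11, i=7, swap(7,9) ⇒ [2, 3, -2, 6, 1, -1, 10, 7, 16, 15, 11]
swap(8,10) ⇒ [2, 3, -2, 6, 1, -1, 10, 7, 11, 15, 16]; return 8

8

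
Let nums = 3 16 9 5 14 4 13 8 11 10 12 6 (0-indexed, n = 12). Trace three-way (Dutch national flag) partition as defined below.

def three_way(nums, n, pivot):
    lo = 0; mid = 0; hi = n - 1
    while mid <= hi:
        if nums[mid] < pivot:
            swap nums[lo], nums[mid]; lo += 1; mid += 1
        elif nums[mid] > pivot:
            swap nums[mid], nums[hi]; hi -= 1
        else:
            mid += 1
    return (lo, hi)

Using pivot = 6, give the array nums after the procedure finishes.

lo=0 mid=0 hi=11
3<6: swap(0,0), lo=1 mid=1 ⇒ 3 16 9 5 14 4 13 8 11 10 12 6
16>6: swap(1,11), hi=10 ⇒ 3 6 9 5 14 4 13 8 11 10 12 16
6=6: mid=2
9>6: swap(2,10), hi=9 ⇒ 3 6 12 5 14 4 13 8 11 10 9 16
12>6: swap(2,9), hi=8 ⇒ 3 6 10 5 14 4 13 8 11 12 9 16
10>6: swap(2,8), hi=7 ⇒ 3 6 11 5 14 4 13 8 10 12 9 16
11>6: swap(2,7), hi=6 ⇒ 3 6 8 5 14 4 13 11 10 12 9 16
8>6: swap(2,6), hi=5 ⇒ 3 6 13 5 14 4 8 11 10 12 9 16
13>6: swap(2,5), hi=4 ⇒ 3 6 4 5 14 13 8 11 10 12 9 16
4<6: swap(1,2), lo=2 mid=3 ⇒ 3 4 6 5 14 13 8 11 10 12 9 16
5<6: swap(2,3), lo=3 mid=4 ⇒ 3 4 5 6 14 13 8 11 10 12 9 16
14>6: swap(4,4), hi=3 ⇒ 3 4 5 6 14 13 8 11 10 12 9 16
done. lo=3 hi=3; nums=3 4 5 6 14 13 8 11 10 12 9 16

3 4 5 6 14 13 8 11 10 12 9 16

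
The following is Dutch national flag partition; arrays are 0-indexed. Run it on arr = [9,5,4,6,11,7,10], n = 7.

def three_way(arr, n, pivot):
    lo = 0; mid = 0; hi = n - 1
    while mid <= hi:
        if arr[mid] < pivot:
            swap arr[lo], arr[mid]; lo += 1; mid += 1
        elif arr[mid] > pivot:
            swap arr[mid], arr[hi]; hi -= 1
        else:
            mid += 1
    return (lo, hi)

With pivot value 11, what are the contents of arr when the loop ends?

[9,5,4,6,7,10,11]

pivot = 11; lo=0, mid=0, hi=6
arr[mid]=9<11: swap arr[0],arr[0]; lo=1,mid=1 → [9,5,4,6,11,7,10]
arr[mid]=5<11: swap arr[1],arr[1]; lo=2,mid=2 → [9,5,4,6,11,7,10]
arr[mid]=4<11: swap arr[2],arr[2]; lo=3,mid=3 → [9,5,4,6,11,7,10]
arr[mid]=6<11: swap arr[3],arr[3]; lo=4,mid=4 → [9,5,4,6,11,7,10]
arr[mid]=11=11: mid=5
arr[mid]=7<11: swap arr[4],arr[5]; lo=5,mid=6 → [9,5,4,6,7,11,10]
arr[mid]=10<11: swap arr[5],arr[6]; lo=6,mid=7 → [9,5,4,6,7,10,11]
end: lo=6, hi=6; arr = [9,5,4,6,7,10,11]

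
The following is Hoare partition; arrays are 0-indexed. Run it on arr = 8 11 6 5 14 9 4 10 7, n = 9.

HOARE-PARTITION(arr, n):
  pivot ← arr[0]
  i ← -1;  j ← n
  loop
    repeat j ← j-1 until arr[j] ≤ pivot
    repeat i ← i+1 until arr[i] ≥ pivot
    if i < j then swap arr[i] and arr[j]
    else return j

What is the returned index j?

pivot = arr[0] = 8; i = -1, j = 9
j→8 (arr[8]=7≤8), i→0 (arr[0]=8≥8); i<j, swap → 7 11 6 5 14 9 4 10 8
j→6 (arr[6]=4≤8), i→1 (arr[1]=11≥8); i<j, swap → 7 4 6 5 14 9 11 10 8
j→3, i→4; i≥j, return j=3. arr = 7 4 6 5 14 9 11 10 8

3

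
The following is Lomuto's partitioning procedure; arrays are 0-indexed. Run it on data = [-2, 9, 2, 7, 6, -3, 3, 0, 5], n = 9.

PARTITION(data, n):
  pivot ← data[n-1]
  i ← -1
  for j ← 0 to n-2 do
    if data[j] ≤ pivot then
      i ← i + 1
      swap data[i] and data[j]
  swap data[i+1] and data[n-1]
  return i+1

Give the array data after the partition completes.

[-2, 2, -3, 3, 0, 5, 7, 6, 9]

pivot = data[8] = 5; i = -1
j=0: data[0]=-2 ≤ 5 → i=0, swap data[0],data[0] (no change) → [-2, 9, 2, 7, 6, -3, 3, 0, 5]
j=1: data[1]=9 > 5 → no swap
j=2: data[2]=2 ≤ 5 → i=1, swap data[1],data[2] → [-2, 2, 9, 7, 6, -3, 3, 0, 5]
j=3: data[3]=7 > 5 → no swap
j=4: data[4]=6 > 5 → no swap
j=5: data[5]=-3 ≤ 5 → i=2, swap data[2],data[5] → [-2, 2, -3, 7, 6, 9, 3, 0, 5]
j=6: data[6]=3 ≤ 5 → i=3, swap data[3],data[6] → [-2, 2, -3, 3, 6, 9, 7, 0, 5]
j=7: data[7]=0 ≤ 5 → i=4, swap data[4],data[7] → [-2, 2, -3, 3, 0, 9, 7, 6, 5]
final swap data[5],data[8] → [-2, 2, -3, 3, 0, 5, 7, 6, 9]; return 5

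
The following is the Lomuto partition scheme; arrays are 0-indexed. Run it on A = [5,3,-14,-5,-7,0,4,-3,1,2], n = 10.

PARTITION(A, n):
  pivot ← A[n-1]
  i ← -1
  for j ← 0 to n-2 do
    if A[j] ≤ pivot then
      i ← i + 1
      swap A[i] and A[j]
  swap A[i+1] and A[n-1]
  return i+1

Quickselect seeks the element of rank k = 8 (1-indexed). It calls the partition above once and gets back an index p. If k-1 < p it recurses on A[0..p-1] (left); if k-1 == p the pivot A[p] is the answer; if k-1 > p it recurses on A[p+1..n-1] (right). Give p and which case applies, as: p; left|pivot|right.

6; right

pivot=2, i=-1
j=0: 5>2, skip
j=1: 3>2, skip
j=2: -14≤2, i=0, swap(0,2) ⇒ [-14,3,5,-5,-7,0,4,-3,1,2]
j=3: -5≤2, i=1, swap(1,3) ⇒ [-14,-5,5,3,-7,0,4,-3,1,2]
j=4: -7≤2, i=2, swap(2,4) ⇒ [-14,-5,-7,3,5,0,4,-3,1,2]
j=5: 0≤2, i=3, swap(3,5) ⇒ [-14,-5,-7,0,5,3,4,-3,1,2]
j=6: 4>2, skip
j=7: -3≤2, i=4, swap(4,7) ⇒ [-14,-5,-7,0,-3,3,4,5,1,2]
j=8: 1≤2, i=5, swap(5,8) ⇒ [-14,-5,-7,0,-3,1,4,5,3,2]
swap(6,9) ⇒ [-14,-5,-7,0,-3,1,2,5,3,4]; return 6
p = 6; k-1 = 7 > 6 ⇒ right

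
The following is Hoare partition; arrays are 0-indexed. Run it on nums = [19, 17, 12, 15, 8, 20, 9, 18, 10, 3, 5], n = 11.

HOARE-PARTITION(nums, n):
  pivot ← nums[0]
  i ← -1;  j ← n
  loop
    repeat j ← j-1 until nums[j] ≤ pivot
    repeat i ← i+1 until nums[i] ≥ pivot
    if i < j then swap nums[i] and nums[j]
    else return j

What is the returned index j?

8

pivot=19
j stops at 10 (5), i stops at 0 (19); swap ⇒ [5, 17, 12, 15, 8, 20, 9, 18, 10, 3, 19]
j stops at 9 (3), i stops at 5 (20); swap ⇒ [5, 17, 12, 15, 8, 3, 9, 18, 10, 20, 19]
j stops at 8, i stops at 9; i≥j ⇒ return 8. nums=[5, 17, 12, 15, 8, 3, 9, 18, 10, 20, 19]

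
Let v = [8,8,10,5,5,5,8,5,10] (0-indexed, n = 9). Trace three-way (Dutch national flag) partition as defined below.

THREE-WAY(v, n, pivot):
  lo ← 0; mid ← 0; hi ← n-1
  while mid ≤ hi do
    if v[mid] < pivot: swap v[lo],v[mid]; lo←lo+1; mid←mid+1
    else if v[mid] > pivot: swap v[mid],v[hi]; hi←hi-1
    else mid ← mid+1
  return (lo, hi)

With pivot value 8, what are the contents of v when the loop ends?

[5,5,5,5,8,8,8,10,10]

pivot = 8; lo=0, mid=0, hi=8
v[mid]=8=8: mid=1
v[mid]=8=8: mid=2
v[mid]=10>8: swap v[2],v[8]; hi=7 → [8,8,10,5,5,5,8,5,10]
v[mid]=10>8: swap v[2],v[7]; hi=6 → [8,8,5,5,5,5,8,10,10]
v[mid]=5<8: swap v[0],v[2]; lo=1,mid=3 → [5,8,8,5,5,5,8,10,10]
v[mid]=5<8: swap v[1],v[3]; lo=2,mid=4 → [5,5,8,8,5,5,8,10,10]
v[mid]=5<8: swap v[2],v[4]; lo=3,mid=5 → [5,5,5,8,8,5,8,10,10]
v[mid]=5<8: swap v[3],v[5]; lo=4,mid=6 → [5,5,5,5,8,8,8,10,10]
v[mid]=8=8: mid=7
end: lo=4, hi=6; v = [5,5,5,5,8,8,8,10,10]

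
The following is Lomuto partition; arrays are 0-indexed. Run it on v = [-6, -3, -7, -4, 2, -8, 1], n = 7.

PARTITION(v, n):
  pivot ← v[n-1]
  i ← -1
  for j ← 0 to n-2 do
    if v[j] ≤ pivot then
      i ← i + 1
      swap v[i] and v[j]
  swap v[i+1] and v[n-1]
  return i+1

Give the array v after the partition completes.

[-6, -3, -7, -4, -8, 1, 2]

pivot = v[6] = 1; i = -1
j=0: v[0]=-6 ≤ 1 → i=0, swap v[0],v[0] (no change) → [-6, -3, -7, -4, 2, -8, 1]
j=1: v[1]=-3 ≤ 1 → i=1, swap v[1],v[1] (no change) → [-6, -3, -7, -4, 2, -8, 1]
j=2: v[2]=-7 ≤ 1 → i=2, swap v[2],v[2] (no change) → [-6, -3, -7, -4, 2, -8, 1]
j=3: v[3]=-4 ≤ 1 → i=3, swap v[3],v[3] (no change) → [-6, -3, -7, -4, 2, -8, 1]
j=4: v[4]=2 > 1 → no swap
j=5: v[5]=-8 ≤ 1 → i=4, swap v[4],v[5] → [-6, -3, -7, -4, -8, 2, 1]
final swap v[5],v[6] → [-6, -3, -7, -4, -8, 1, 2]; return 5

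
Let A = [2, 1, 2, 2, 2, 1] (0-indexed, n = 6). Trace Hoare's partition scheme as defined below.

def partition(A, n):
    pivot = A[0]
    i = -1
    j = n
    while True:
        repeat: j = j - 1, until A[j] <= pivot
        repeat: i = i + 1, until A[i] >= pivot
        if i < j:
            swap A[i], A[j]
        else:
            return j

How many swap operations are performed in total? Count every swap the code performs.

2

pivot=2
j stops at 5 (1), i stops at 0 (2); swap ⇒ [1, 1, 2, 2, 2, 2]
j stops at 4 (2), i stops at 2 (2); swap ⇒ [1, 1, 2, 2, 2, 2]
j stops at 3, i stops at 3; i≥j ⇒ return 3. A=[1, 1, 2, 2, 2, 2]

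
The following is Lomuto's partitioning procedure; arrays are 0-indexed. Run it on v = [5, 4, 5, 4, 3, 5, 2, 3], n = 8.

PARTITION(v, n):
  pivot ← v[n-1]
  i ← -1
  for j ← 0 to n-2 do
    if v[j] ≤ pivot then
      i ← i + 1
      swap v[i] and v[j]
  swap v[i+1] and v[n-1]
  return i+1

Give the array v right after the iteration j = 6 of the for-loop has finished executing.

pivot = v[7] = 3; i = -1
j=0: v[0]=5 > 3 → no swap
j=1: v[1]=4 > 3 → no swap
j=2: v[2]=5 > 3 → no swap
j=3: v[3]=4 > 3 → no swap
j=4: v[4]=3 ≤ 3 → i=0, swap v[0],v[4] → [3, 4, 5, 4, 5, 5, 2, 3]
j=5: v[5]=5 > 3 → no swap
j=6: v[6]=2 ≤ 3 → i=1, swap v[1],v[6] → [3, 2, 5, 4, 5, 5, 4, 3]
(after j=6) v = [3, 2, 5, 4, 5, 5, 4, 3]

[3, 2, 5, 4, 5, 5, 4, 3]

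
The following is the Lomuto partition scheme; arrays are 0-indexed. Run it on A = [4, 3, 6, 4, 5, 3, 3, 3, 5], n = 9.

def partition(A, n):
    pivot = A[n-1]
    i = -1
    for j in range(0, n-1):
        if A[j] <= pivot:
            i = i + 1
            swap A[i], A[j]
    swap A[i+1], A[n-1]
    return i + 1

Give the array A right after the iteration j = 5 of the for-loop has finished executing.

[4, 3, 4, 5, 3, 6, 3, 3, 5]

pivot = A[8] = 5; i = -1
j=0: A[0]=4 ≤ 5 → i=0, swap A[0],A[0] (no change) → [4, 3, 6, 4, 5, 3, 3, 3, 5]
j=1: A[1]=3 ≤ 5 → i=1, swap A[1],A[1] (no change) → [4, 3, 6, 4, 5, 3, 3, 3, 5]
j=2: A[2]=6 > 5 → no swap
j=3: A[3]=4 ≤ 5 → i=2, swap A[2],A[3] → [4, 3, 4, 6, 5, 3, 3, 3, 5]
j=4: A[4]=5 ≤ 5 → i=3, swap A[3],A[4] → [4, 3, 4, 5, 6, 3, 3, 3, 5]
j=5: A[5]=3 ≤ 5 → i=4, swap A[4],A[5] → [4, 3, 4, 5, 3, 6, 3, 3, 5]
(after j=5) A = [4, 3, 4, 5, 3, 6, 3, 3, 5]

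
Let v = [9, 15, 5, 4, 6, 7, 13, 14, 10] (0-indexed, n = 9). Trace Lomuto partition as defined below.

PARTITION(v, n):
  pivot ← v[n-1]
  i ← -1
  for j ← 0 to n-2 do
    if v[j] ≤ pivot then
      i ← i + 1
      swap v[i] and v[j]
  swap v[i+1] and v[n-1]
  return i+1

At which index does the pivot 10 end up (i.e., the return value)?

5

pivot = v[8] = 10; i = -1
j=0: v[0]=9 ≤ 10 → i=0, swap v[0],v[0] (no change) → [9, 15, 5, 4, 6, 7, 13, 14, 10]
j=1: v[1]=15 > 10 → no swap
j=2: v[2]=5 ≤ 10 → i=1, swap v[1],v[2] → [9, 5, 15, 4, 6, 7, 13, 14, 10]
j=3: v[3]=4 ≤ 10 → i=2, swap v[2],v[3] → [9, 5, 4, 15, 6, 7, 13, 14, 10]
j=4: v[4]=6 ≤ 10 → i=3, swap v[3],v[4] → [9, 5, 4, 6, 15, 7, 13, 14, 10]
j=5: v[5]=7 ≤ 10 → i=4, swap v[4],v[5] → [9, 5, 4, 6, 7, 15, 13, 14, 10]
j=6: v[6]=13 > 10 → no swap
j=7: v[7]=14 > 10 → no swap
final swap v[5],v[8] → [9, 5, 4, 6, 7, 10, 13, 14, 15]; return 5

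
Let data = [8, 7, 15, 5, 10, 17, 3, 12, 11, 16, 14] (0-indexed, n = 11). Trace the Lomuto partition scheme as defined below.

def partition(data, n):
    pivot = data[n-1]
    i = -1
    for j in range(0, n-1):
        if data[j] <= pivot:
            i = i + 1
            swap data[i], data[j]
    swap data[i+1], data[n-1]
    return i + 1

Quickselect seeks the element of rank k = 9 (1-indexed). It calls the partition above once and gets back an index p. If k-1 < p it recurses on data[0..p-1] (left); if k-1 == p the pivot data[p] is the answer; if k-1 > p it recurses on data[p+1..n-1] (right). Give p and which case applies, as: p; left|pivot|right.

7; right

pivot=14, i=-1
j=0: 8≤14, i=0, swap(0,0) ⇒ [8, 7, 15, 5, 10, 17, 3, 12, 11, 16, 14]
j=1: 7≤14, i=1, swap(1,1) ⇒ [8, 7, 15, 5, 10, 17, 3, 12, 11, 16, 14]
j=2: 15>14, skip
j=3: 5≤14, i=2, swap(2,3) ⇒ [8, 7, 5, 15, 10, 17, 3, 12, 11, 16, 14]
j=4: 10≤14, i=3, swap(3,4) ⇒ [8, 7, 5, 10, 15, 17, 3, 12, 11, 16, 14]
j=5: 17>14, skip
j=6: 3≤14, i=4, swap(4,6) ⇒ [8, 7, 5, 10, 3, 17, 15, 12, 11, 16, 14]
j=7: 12≤14, i=5, swap(5,7) ⇒ [8, 7, 5, 10, 3, 12, 15, 17, 11, 16, 14]
j=8: 11≤14, i=6, swap(6,8) ⇒ [8, 7, 5, 10, 3, 12, 11, 17, 15, 16, 14]
j=9: 16>14, skip
swap(7,10) ⇒ [8, 7, 5, 10, 3, 12, 11, 14, 15, 16, 17]; return 7
p = 7; k-1 = 8 > 7 ⇒ right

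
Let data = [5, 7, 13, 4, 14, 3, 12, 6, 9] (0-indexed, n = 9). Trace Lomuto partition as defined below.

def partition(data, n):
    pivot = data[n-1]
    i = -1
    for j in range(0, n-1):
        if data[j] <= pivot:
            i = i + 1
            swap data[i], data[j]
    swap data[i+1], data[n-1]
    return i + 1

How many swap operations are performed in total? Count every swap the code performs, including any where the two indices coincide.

6

pivot = data[8] = 9; i = -1
j=0: data[0]=5 ≤ 9 → i=0, swap data[0],data[0] (no change) → [5, 7, 13, 4, 14, 3, 12, 6, 9]
j=1: data[1]=7 ≤ 9 → i=1, swap data[1],data[1] (no change) → [5, 7, 13, 4, 14, 3, 12, 6, 9]
j=2: data[2]=13 > 9 → no swap
j=3: data[3]=4 ≤ 9 → i=2, swap data[2],data[3] → [5, 7, 4, 13, 14, 3, 12, 6, 9]
j=4: data[4]=14 > 9 → no swap
j=5: data[5]=3 ≤ 9 → i=3, swap data[3],data[5] → [5, 7, 4, 3, 14, 13, 12, 6, 9]
j=6: data[6]=12 > 9 → no swap
j=7: data[7]=6 ≤ 9 → i=4, swap data[4],data[7] → [5, 7, 4, 3, 6, 13, 12, 14, 9]
final swap data[5],data[8] → [5, 7, 4, 3, 6, 9, 12, 14, 13]; return 5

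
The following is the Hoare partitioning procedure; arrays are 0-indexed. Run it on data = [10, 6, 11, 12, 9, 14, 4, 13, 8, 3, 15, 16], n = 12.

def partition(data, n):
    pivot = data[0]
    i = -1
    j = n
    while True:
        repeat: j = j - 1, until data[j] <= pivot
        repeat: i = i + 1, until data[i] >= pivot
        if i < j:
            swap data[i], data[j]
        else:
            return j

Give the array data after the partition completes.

pivot = data[0] = 10; i = -1, j = 12
j→9 (data[9]=3≤10), i→0 (data[0]=10≥10); i<j, swap → [3, 6, 11, 12, 9, 14, 4, 13, 8, 10, 15, 16]
j→8 (data[8]=8≤10), i→2 (data[2]=11≥10); i<j, swap → [3, 6, 8, 12, 9, 14, 4, 13, 11, 10, 15, 16]
j→6 (data[6]=4≤10), i→3 (data[3]=12≥10); i<j, swap → [3, 6, 8, 4, 9, 14, 12, 13, 11, 10, 15, 16]
j→4, i→5; i≥j, return j=4. data = [3, 6, 8, 4, 9, 14, 12, 13, 11, 10, 15, 16]

[3, 6, 8, 4, 9, 14, 12, 13, 11, 10, 15, 16]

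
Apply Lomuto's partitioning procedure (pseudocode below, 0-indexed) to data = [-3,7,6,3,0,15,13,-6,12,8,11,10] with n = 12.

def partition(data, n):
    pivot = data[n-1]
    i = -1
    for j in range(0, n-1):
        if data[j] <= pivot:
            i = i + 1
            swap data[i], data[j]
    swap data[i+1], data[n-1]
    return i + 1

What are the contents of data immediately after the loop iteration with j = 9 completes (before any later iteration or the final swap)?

[-3,7,6,3,0,-6,8,15,12,13,11,10]

pivot = data[11] = 10; i = -1
j=0: data[0]=-3 ≤ 10 → i=0, swap data[0],data[0] (no change) → [-3,7,6,3,0,15,13,-6,12,8,11,10]
j=1: data[1]=7 ≤ 10 → i=1, swap data[1],data[1] (no change) → [-3,7,6,3,0,15,13,-6,12,8,11,10]
j=2: data[2]=6 ≤ 10 → i=2, swap data[2],data[2] (no change) → [-3,7,6,3,0,15,13,-6,12,8,11,10]
j=3: data[3]=3 ≤ 10 → i=3, swap data[3],data[3] (no change) → [-3,7,6,3,0,15,13,-6,12,8,11,10]
j=4: data[4]=0 ≤ 10 → i=4, swap data[4],data[4] (no change) → [-3,7,6,3,0,15,13,-6,12,8,11,10]
j=5: data[5]=15 > 10 → no swap
j=6: data[6]=13 > 10 → no swap
j=7: data[7]=-6 ≤ 10 → i=5, swap data[5],data[7] → [-3,7,6,3,0,-6,13,15,12,8,11,10]
j=8: data[8]=12 > 10 → no swap
j=9: data[9]=8 ≤ 10 → i=6, swap data[6],data[9] → [-3,7,6,3,0,-6,8,15,12,13,11,10]
(after j=9) data = [-3,7,6,3,0,-6,8,15,12,13,11,10]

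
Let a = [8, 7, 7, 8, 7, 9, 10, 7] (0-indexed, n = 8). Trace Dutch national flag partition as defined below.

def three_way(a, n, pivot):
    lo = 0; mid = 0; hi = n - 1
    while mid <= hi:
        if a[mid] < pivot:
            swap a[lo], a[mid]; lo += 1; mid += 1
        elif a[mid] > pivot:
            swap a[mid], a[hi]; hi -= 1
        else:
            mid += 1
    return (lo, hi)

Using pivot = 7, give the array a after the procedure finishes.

lo=0 mid=0 hi=7
8>7: swap(0,7), hi=6 ⇒ [7, 7, 7, 8, 7, 9, 10, 8]
7=7: mid=1
7=7: mid=2
7=7: mid=3
8>7: swap(3,6), hi=5 ⇒ [7, 7, 7, 10, 7, 9, 8, 8]
10>7: swap(3,5), hi=4 ⇒ [7, 7, 7, 9, 7, 10, 8, 8]
9>7: swap(3,4), hi=3 ⇒ [7, 7, 7, 7, 9, 10, 8, 8]
7=7: mid=4
done. lo=0 hi=3; a=[7, 7, 7, 7, 9, 10, 8, 8]

[7, 7, 7, 7, 9, 10, 8, 8]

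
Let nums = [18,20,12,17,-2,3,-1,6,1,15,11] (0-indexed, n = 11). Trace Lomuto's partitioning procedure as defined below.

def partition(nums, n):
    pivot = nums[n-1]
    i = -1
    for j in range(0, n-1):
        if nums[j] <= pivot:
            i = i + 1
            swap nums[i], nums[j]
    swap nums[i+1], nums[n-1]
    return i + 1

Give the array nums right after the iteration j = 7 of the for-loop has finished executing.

pivot = nums[10] = 11; i = -1
j=0: nums[0]=18 > 11 → no swap
j=1: nums[1]=20 > 11 → no swap
j=2: nums[2]=12 > 11 → no swap
j=3: nums[3]=17 > 11 → no swap
j=4: nums[4]=-2 ≤ 11 → i=0, swap nums[0],nums[4] → [-2,20,12,17,18,3,-1,6,1,15,11]
j=5: nums[5]=3 ≤ 11 → i=1, swap nums[1],nums[5] → [-2,3,12,17,18,20,-1,6,1,15,11]
j=6: nums[6]=-1 ≤ 11 → i=2, swap nums[2],nums[6] → [-2,3,-1,17,18,20,12,6,1,15,11]
j=7: nums[7]=6 ≤ 11 → i=3, swap nums[3],nums[7] → [-2,3,-1,6,18,20,12,17,1,15,11]
(after j=7) nums = [-2,3,-1,6,18,20,12,17,1,15,11]

[-2,3,-1,6,18,20,12,17,1,15,11]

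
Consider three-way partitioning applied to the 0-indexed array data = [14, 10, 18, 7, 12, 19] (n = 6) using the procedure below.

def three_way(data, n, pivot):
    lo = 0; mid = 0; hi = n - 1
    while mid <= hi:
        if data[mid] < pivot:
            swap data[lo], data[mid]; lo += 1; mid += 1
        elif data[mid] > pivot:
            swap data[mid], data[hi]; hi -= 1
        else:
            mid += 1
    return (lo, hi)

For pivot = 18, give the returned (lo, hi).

(4, 4)

pivot = 18; lo=0, mid=0, hi=5
data[mid]=14<18: swap data[0],data[0]; lo=1,mid=1 → [14, 10, 18, 7, 12, 19]
data[mid]=10<18: swap data[1],data[1]; lo=2,mid=2 → [14, 10, 18, 7, 12, 19]
data[mid]=18=18: mid=3
data[mid]=7<18: swap data[2],data[3]; lo=3,mid=4 → [14, 10, 7, 18, 12, 19]
data[mid]=12<18: swap data[3],data[4]; lo=4,mid=5 → [14, 10, 7, 12, 18, 19]
data[mid]=19>18: swap data[5],data[5]; hi=4 → [14, 10, 7, 12, 18, 19]
end: lo=4, hi=4; data = [14, 10, 7, 12, 18, 19]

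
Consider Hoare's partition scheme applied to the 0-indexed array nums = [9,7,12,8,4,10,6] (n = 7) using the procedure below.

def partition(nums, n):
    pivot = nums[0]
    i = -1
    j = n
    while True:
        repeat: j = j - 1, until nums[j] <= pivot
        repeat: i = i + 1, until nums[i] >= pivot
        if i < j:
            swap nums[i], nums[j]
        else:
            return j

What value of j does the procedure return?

pivot = nums[0] = 9; i = -1, j = 7
j→6 (nums[6]=6≤9), i→0 (nums[0]=9≥9); i<j, swap → [6,7,12,8,4,10,9]
j→4 (nums[4]=4≤9), i→2 (nums[2]=12≥9); i<j, swap → [6,7,4,8,12,10,9]
j→3, i→4; i≥j, return j=3. nums = [6,7,4,8,12,10,9]

3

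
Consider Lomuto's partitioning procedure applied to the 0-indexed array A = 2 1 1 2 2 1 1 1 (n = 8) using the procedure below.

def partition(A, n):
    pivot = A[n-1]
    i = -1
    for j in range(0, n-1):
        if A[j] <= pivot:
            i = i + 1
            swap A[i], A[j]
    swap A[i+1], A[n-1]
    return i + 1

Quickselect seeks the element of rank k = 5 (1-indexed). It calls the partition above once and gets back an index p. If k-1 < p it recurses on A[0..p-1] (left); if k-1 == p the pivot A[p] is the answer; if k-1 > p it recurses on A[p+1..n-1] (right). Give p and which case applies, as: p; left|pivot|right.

4; pivot

pivot=1, i=-1
j=0: 2>1, skip
j=1: 1≤1, i=0, swap(0,1) ⇒ 1 2 1 2 2 1 1 1
j=2: 1≤1, i=1, swap(1,2) ⇒ 1 1 2 2 2 1 1 1
j=3: 2>1, skip
j=4: 2>1, skip
j=5: 1≤1, i=2, swap(2,5) ⇒ 1 1 1 2 2 2 1 1
j=6: 1≤1, i=3, swap(3,6) ⇒ 1 1 1 1 2 2 2 1
swap(4,7) ⇒ 1 1 1 1 1 2 2 2; return 4
p = 4; k-1 = 4 == 4 ⇒ pivot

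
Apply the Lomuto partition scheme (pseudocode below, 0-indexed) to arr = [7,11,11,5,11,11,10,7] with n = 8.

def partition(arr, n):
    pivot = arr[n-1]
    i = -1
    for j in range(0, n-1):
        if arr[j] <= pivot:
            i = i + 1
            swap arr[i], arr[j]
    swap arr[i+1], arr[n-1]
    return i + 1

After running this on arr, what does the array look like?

pivot = arr[7] = 7; i = -1
j=0: arr[0]=7 ≤ 7 → i=0, swap arr[0],arr[0] (no change) → [7,11,11,5,11,11,10,7]
j=1: arr[1]=11 > 7 → no swap
j=2: arr[2]=11 > 7 → no swap
j=3: arr[3]=5 ≤ 7 → i=1, swap arr[1],arr[3] → [7,5,11,11,11,11,10,7]
j=4: arr[4]=11 > 7 → no swap
j=5: arr[5]=11 > 7 → no swap
j=6: arr[6]=10 > 7 → no swap
final swap arr[2],arr[7] → [7,5,7,11,11,11,10,11]; return 2

[7,5,7,11,11,11,10,11]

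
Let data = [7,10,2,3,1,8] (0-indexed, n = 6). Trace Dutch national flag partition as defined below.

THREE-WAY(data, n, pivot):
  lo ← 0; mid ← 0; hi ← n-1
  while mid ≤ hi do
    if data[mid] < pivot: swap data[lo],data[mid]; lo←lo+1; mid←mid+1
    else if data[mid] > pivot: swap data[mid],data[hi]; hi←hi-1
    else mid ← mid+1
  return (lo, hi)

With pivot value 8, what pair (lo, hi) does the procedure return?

(4, 4)

pivot = 8; lo=0, mid=0, hi=5
data[mid]=7<8: swap data[0],data[0]; lo=1,mid=1 → [7,10,2,3,1,8]
data[mid]=10>8: swap data[1],data[5]; hi=4 → [7,8,2,3,1,10]
data[mid]=8=8: mid=2
data[mid]=2<8: swap data[1],data[2]; lo=2,mid=3 → [7,2,8,3,1,10]
data[mid]=3<8: swap data[2],data[3]; lo=3,mid=4 → [7,2,3,8,1,10]
data[mid]=1<8: swap data[3],data[4]; lo=4,mid=5 → [7,2,3,1,8,10]
end: lo=4, hi=4; data = [7,2,3,1,8,10]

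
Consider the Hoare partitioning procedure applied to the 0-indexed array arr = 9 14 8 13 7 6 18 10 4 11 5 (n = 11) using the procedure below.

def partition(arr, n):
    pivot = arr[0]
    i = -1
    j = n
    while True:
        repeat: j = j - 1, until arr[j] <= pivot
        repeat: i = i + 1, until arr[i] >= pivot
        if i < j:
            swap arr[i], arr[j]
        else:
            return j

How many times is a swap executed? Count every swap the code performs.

pivot = arr[0] = 9; i = -1, j = 11
j→10 (arr[10]=5≤9), i→0 (arr[0]=9≥9); i<j, swap → 5 14 8 13 7 6 18 10 4 11 9
j→8 (arr[8]=4≤9), i→1 (arr[1]=14≥9); i<j, swap → 5 4 8 13 7 6 18 10 14 11 9
j→5 (arr[5]=6≤9), i→3 (arr[3]=13≥9); i<j, swap → 5 4 8 6 7 13 18 10 14 11 9
j→4, i→5; i≥j, return j=4. arr = 5 4 8 6 7 13 18 10 14 11 9

3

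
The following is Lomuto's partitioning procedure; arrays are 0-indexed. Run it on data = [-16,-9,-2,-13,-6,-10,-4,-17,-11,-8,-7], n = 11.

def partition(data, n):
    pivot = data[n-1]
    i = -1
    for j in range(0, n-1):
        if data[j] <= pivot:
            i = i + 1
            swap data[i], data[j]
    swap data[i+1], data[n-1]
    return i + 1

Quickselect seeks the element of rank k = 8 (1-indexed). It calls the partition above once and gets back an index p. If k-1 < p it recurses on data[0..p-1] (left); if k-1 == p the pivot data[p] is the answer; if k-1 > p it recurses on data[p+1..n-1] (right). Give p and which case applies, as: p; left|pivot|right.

pivot = data[10] = -7; i = -1
j=0: data[0]=-16 ≤ -7 → i=0, swap data[0],data[0] (no change) → [-16,-9,-2,-13,-6,-10,-4,-17,-11,-8,-7]
j=1: data[1]=-9 ≤ -7 → i=1, swap data[1],data[1] (no change) → [-16,-9,-2,-13,-6,-10,-4,-17,-11,-8,-7]
j=2: data[2]=-2 > -7 → no swap
j=3: data[3]=-13 ≤ -7 → i=2, swap data[2],data[3] → [-16,-9,-13,-2,-6,-10,-4,-17,-11,-8,-7]
j=4: data[4]=-6 > -7 → no swap
j=5: data[5]=-10 ≤ -7 → i=3, swap data[3],data[5] → [-16,-9,-13,-10,-6,-2,-4,-17,-11,-8,-7]
j=6: data[6]=-4 > -7 → no swap
j=7: data[7]=-17 ≤ -7 → i=4, swap data[4],data[7] → [-16,-9,-13,-10,-17,-2,-4,-6,-11,-8,-7]
j=8: data[8]=-11 ≤ -7 → i=5, swap data[5],data[8] → [-16,-9,-13,-10,-17,-11,-4,-6,-2,-8,-7]
j=9: data[9]=-8 ≤ -7 → i=6, swap data[6],data[9] → [-16,-9,-13,-10,-17,-11,-8,-6,-2,-4,-7]
final swap data[7],data[10] → [-16,-9,-13,-10,-17,-11,-8,-7,-2,-4,-6]; return 7
p = 7; k-1 = 7 == 7 ⇒ pivot

7; pivot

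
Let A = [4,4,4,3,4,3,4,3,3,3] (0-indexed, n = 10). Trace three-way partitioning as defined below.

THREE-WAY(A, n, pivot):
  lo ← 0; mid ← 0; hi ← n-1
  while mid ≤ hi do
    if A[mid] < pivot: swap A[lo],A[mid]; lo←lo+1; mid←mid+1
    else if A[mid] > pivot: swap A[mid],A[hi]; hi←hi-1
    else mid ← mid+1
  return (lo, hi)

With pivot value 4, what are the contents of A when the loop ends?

pivot = 4; lo=0, mid=0, hi=9
A[mid]=4=4: mid=1
A[mid]=4=4: mid=2
A[mid]=4=4: mid=3
A[mid]=3<4: swap A[0],A[3]; lo=1,mid=4 → [3,4,4,4,4,3,4,3,3,3]
A[mid]=4=4: mid=5
A[mid]=3<4: swap A[1],A[5]; lo=2,mid=6 → [3,3,4,4,4,4,4,3,3,3]
A[mid]=4=4: mid=7
A[mid]=3<4: swap A[2],A[7]; lo=3,mid=8 → [3,3,3,4,4,4,4,4,3,3]
A[mid]=3<4: swap A[3],A[8]; lo=4,mid=9 → [3,3,3,3,4,4,4,4,4,3]
A[mid]=3<4: swap A[4],A[9]; lo=5,mid=10 → [3,3,3,3,3,4,4,4,4,4]
end: lo=5, hi=9; A = [3,3,3,3,3,4,4,4,4,4]

[3,3,3,3,3,4,4,4,4,4]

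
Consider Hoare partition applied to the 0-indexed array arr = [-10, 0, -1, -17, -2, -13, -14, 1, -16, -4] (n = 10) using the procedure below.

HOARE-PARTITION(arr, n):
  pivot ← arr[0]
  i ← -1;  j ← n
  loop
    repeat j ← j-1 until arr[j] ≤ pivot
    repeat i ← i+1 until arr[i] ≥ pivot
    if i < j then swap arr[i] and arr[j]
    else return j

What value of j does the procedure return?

3

pivot = arr[0] = -10; i = -1, j = 10
j→8 (arr[8]=-16≤-10), i→0 (arr[0]=-10≥-10); i<j, swap → [-16, 0, -1, -17, -2, -13, -14, 1, -10, -4]
j→6 (arr[6]=-14≤-10), i→1 (arr[1]=0≥-10); i<j, swap → [-16, -14, -1, -17, -2, -13, 0, 1, -10, -4]
j→5 (arr[5]=-13≤-10), i→2 (arr[2]=-1≥-10); i<j, swap → [-16, -14, -13, -17, -2, -1, 0, 1, -10, -4]
j→3, i→4; i≥j, return j=3. arr = [-16, -14, -13, -17, -2, -1, 0, 1, -10, -4]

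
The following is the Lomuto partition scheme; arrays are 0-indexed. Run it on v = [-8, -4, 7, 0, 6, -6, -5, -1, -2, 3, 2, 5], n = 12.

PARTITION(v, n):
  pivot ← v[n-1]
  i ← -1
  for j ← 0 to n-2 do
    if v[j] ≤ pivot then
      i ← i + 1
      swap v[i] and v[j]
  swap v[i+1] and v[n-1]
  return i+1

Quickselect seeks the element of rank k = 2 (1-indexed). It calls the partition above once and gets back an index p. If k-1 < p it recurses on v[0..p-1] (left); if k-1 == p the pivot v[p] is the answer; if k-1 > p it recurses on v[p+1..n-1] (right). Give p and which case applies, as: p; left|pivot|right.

9; left

pivot=5, i=-1
j=0: -8≤5, i=0, swap(0,0) ⇒ [-8, -4, 7, 0, 6, -6, -5, -1, -2, 3, 2, 5]
j=1: -4≤5, i=1, swap(1,1) ⇒ [-8, -4, 7, 0, 6, -6, -5, -1, -2, 3, 2, 5]
j=2: 7>5, skip
j=3: 0≤5, i=2, swap(2,3) ⇒ [-8, -4, 0, 7, 6, -6, -5, -1, -2, 3, 2, 5]
j=4: 6>5, skip
j=5: -6≤5, i=3, swap(3,5) ⇒ [-8, -4, 0, -6, 6, 7, -5, -1, -2, 3, 2, 5]
j=6: -5≤5, i=4, swap(4,6) ⇒ [-8, -4, 0, -6, -5, 7, 6, -1, -2, 3, 2, 5]
j=7: -1≤5, i=5, swap(5,7) ⇒ [-8, -4, 0, -6, -5, -1, 6, 7, -2, 3, 2, 5]
j=8: -2≤5, i=6, swap(6,8) ⇒ [-8, -4, 0, -6, -5, -1, -2, 7, 6, 3, 2, 5]
j=9: 3≤5, i=7, swap(7,9) ⇒ [-8, -4, 0, -6, -5, -1, -2, 3, 6, 7, 2, 5]
j=10: 2≤5, i=8, swap(8,10) ⇒ [-8, -4, 0, -6, -5, -1, -2, 3, 2, 7, 6, 5]
swap(9,11) ⇒ [-8, -4, 0, -6, -5, -1, -2, 3, 2, 5, 6, 7]; return 9
p = 9; k-1 = 1 < 9 ⇒ left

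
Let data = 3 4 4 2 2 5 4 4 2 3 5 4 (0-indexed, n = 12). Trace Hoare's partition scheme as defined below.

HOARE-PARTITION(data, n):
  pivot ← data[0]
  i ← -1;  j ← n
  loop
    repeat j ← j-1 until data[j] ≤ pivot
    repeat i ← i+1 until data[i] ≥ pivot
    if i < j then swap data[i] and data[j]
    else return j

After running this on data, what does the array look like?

pivot=3
j stops at 9 (3), i stops at 0 (3); swap ⇒ 3 4 4 2 2 5 4 4 2 3 5 4
j stops at 8 (2), i stops at 1 (4); swap ⇒ 3 2 4 2 2 5 4 4 4 3 5 4
j stops at 4 (2), i stops at 2 (4); swap ⇒ 3 2 2 2 4 5 4 4 4 3 5 4
j stops at 3, i stops at 4; i≥j ⇒ return 3. data=3 2 2 2 4 5 4 4 4 3 5 4

3 2 2 2 4 5 4 4 4 3 5 4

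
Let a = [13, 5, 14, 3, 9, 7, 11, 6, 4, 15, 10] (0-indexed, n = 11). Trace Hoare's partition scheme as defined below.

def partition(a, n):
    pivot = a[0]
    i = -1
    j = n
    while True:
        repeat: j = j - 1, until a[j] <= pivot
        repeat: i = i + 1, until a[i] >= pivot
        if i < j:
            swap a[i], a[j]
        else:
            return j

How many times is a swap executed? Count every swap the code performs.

pivot = a[0] = 13; i = -1, j = 11
j→10 (a[10]=10≤13), i→0 (a[0]=13≥13); i<j, swap → [10, 5, 14, 3, 9, 7, 11, 6, 4, 15, 13]
j→8 (a[8]=4≤13), i→2 (a[2]=14≥13); i<j, swap → [10, 5, 4, 3, 9, 7, 11, 6, 14, 15, 13]
j→7, i→8; i≥j, return j=7. a = [10, 5, 4, 3, 9, 7, 11, 6, 14, 15, 13]

2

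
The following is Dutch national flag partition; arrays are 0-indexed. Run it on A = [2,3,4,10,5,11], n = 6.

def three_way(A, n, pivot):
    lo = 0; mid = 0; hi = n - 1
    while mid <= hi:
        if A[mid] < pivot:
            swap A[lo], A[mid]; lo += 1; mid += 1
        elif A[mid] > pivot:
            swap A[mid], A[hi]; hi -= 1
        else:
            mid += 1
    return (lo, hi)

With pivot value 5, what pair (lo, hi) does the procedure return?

(3, 3)

lo=0 mid=0 hi=5
2<5: swap(0,0), lo=1 mid=1 ⇒ [2,3,4,10,5,11]
3<5: swap(1,1), lo=2 mid=2 ⇒ [2,3,4,10,5,11]
4<5: swap(2,2), lo=3 mid=3 ⇒ [2,3,4,10,5,11]
10>5: swap(3,5), hi=4 ⇒ [2,3,4,11,5,10]
11>5: swap(3,4), hi=3 ⇒ [2,3,4,5,11,10]
5=5: mid=4
done. lo=3 hi=3; A=[2,3,4,5,11,10]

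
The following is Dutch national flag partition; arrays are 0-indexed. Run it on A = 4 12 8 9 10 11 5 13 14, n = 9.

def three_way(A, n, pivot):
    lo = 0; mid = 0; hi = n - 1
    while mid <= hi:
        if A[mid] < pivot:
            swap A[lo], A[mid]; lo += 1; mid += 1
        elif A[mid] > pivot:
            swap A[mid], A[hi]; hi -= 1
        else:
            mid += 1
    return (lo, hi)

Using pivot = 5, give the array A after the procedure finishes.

lo=0 mid=0 hi=8
4<5: swap(0,0), lo=1 mid=1 ⇒ 4 12 8 9 10 11 5 13 14
12>5: swap(1,8), hi=7 ⇒ 4 14 8 9 10 11 5 13 12
14>5: swap(1,7), hi=6 ⇒ 4 13 8 9 10 11 5 14 12
13>5: swap(1,6), hi=5 ⇒ 4 5 8 9 10 11 13 14 12
5=5: mid=2
8>5: swap(2,5), hi=4 ⇒ 4 5 11 9 10 8 13 14 12
11>5: swap(2,4), hi=3 ⇒ 4 5 10 9 11 8 13 14 12
10>5: swap(2,3), hi=2 ⇒ 4 5 9 10 11 8 13 14 12
9>5: swap(2,2), hi=1 ⇒ 4 5 9 10 11 8 13 14 12
done. lo=1 hi=1; A=4 5 9 10 11 8 13 14 12

4 5 9 10 11 8 13 14 12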